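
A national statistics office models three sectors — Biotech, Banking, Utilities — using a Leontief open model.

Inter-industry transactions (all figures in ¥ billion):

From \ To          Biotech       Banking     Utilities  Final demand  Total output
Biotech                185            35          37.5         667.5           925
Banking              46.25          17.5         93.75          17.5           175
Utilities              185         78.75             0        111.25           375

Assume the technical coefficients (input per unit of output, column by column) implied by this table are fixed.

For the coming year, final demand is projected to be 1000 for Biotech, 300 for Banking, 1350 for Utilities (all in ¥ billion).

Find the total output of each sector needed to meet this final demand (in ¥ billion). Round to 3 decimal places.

Technical coefficients a_ij = z_ij / X_j:
  a_11 = 185/925 = 0.20, a_21 = 46.25/925 = 0.05, a_31 = 185/925 = 0.20
  a_12 = 35/175 = 0.20, a_22 = 17.5/175 = 0.10, a_32 = 78.75/175 = 0.45
  a_13 = 37.5/375 = 0.10, a_23 = 93.75/375 = 0.25, a_33 = 0/375 = 0.00
I − A =
  [   0.80    -0.20    -0.10]
  [  -0.05     0.90    -0.25]
  [  -0.20    -0.45     1.00]
Cofactors of I−A, C_ij = (−1)^(i+j)·(minor ij) (rows/columns in the sector order above):
  C_11 = (0.90)(1.00) − (-0.25)(-0.45) = 0.7875
  C_12 = −[(-0.05)(1.00) − (-0.25)(-0.20)] = 0.1000
  C_13 = (-0.05)(-0.45) − (0.90)(-0.20) = 0.2025
  C_21 = −[(-0.20)(1.00) − (-0.10)(-0.45)] = 0.2450
  C_22 = (0.80)(1.00) − (-0.10)(-0.20) = 0.7800
  C_23 = −[(0.80)(-0.45) − (-0.20)(-0.20)] = 0.4000
  C_31 = (-0.20)(-0.25) − (-0.10)(0.90) = 0.1400
  C_32 = −[(0.80)(-0.25) − (-0.10)(-0.05)] = 0.2050
  C_33 = (0.80)(0.90) − (-0.20)(-0.05) = 0.7100
det(I−A) = Σ_j (I−A)_1j·C_1j = (0.80)(0.7875) + (-0.20)(0.1000) + (-0.10)(0.2025) = 0.58975
adj(I−A) = Cᵀ =
  [ 0.7875   0.2450   0.1400]
  [ 0.1000   0.7800   0.2050]
  [ 0.2025   0.4000   0.7100]
(I − A)⁻¹ = adj(I−A) / det(I−A) ≈
  [   1.3353     0.4154     0.2374]
  [   0.1696     1.3226     0.3476]
  [   0.3434     0.6783     1.2039]
x = (I − A)⁻¹ d = adj(I−A)·d / det(I−A), with det(I−A) = 0.58975:
  x_1 = (0.7875·1000 + 0.2450·300 + 0.1400·1350) / 0.58975 = 1050.00 / 0.58975 ≈ 1780.415
  x_2 = (0.1000·1000 + 0.7800·300 + 0.2050·1350) / 0.58975 = 610.75 / 0.58975 ≈ 1035.608
  x_3 = (0.2025·1000 + 0.4000·300 + 0.7100·1350) / 0.58975 = 1281.00 / 0.58975 ≈ 2172.107

x_1 = 1780.415, x_2 = 1035.608, x_3 = 2172.107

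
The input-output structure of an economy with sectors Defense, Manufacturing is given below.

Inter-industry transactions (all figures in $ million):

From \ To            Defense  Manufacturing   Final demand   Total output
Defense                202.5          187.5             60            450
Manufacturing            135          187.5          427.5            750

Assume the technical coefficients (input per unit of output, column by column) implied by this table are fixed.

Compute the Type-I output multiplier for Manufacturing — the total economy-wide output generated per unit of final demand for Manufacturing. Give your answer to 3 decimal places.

Technical coefficients a_ij = z_ij / X_j:
  a_11 = 202.5/450 = 0.45, a_21 = 135/450 = 0.30
  a_12 = 187.5/750 = 0.25, a_22 = 187.5/750 = 0.25
I − A =
  [   0.55    -0.25]
  [  -0.30     0.75]
det(I−A) = (0.55)(0.75) − (-0.25)(-0.30) = 0.3375
adj(I−A) = [[0.75, 0.25], [0.30, 0.55]]
(I − A)⁻¹ = adj(I−A) / det(I−A) ≈
  [   2.2222     0.7407]
  [   0.8889     1.6296]
The output multiplier for sector j is the column-j sum of the Leontief inverse (I − A)⁻¹ = adj(I−A) / det(I−A).
Column 2 of adj(I−A): (0.25, 0.55); det(I−A) = 0.3375.
m_2 = (0.25 + 0.55) / 0.3375 = 0.80 / 0.3375 ≈ 2.370.

m_2 = 2.370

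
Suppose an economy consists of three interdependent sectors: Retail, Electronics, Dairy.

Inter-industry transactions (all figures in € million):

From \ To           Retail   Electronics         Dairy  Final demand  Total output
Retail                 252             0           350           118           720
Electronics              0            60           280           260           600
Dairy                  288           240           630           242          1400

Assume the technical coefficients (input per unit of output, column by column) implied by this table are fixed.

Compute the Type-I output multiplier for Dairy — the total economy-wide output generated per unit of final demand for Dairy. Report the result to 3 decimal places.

Technical coefficients a_ij = z_ij / X_j:
  a_RR = 252/720 = 0.35, a_ER = 0/720 = 0.00, a_DR = 288/720 = 0.40
  a_RE = 0/600 = 0.00, a_EE = 60/600 = 0.10, a_DE = 240/600 = 0.40
  a_RD = 350/1400 = 0.25, a_ED = 280/1400 = 0.20, a_DD = 630/1400 = 0.45
I − A =
  [   0.65     0.00    -0.25]
  [   0.00     0.90    -0.20]
  [  -0.40    -0.40     0.55]
Cofactors of I−A, C_ij = (−1)^(i+j)·(minor ij) (rows/columns in the sector order above):
  C_11 = (0.90)(0.55) − (-0.20)(-0.40) = 0.4150
  C_12 = −[(0.00)(0.55) − (-0.20)(-0.40)] = 0.0800
  C_13 = (0.00)(-0.40) − (0.90)(-0.40) = 0.3600
  C_21 = −[(0.00)(0.55) − (-0.25)(-0.40)] = 0.1000
  C_22 = (0.65)(0.55) − (-0.25)(-0.40) = 0.2575
  C_23 = −[(0.65)(-0.40) − (0.00)(-0.40)] = 0.2600
  C_31 = (0.00)(-0.20) − (-0.25)(0.90) = 0.2250
  C_32 = −[(0.65)(-0.20) − (-0.25)(0.00)] = 0.1300
  C_33 = (0.65)(0.90) − (0.00)(0.00) = 0.5850
det(I−A) = Σ_j (I−A)_1j·C_1j = (0.65)(0.4150) + (0.00)(0.0800) + (-0.25)(0.3600) = 0.17975
adj(I−A) = Cᵀ =
  [ 0.4150   0.1000   0.2250]
  [ 0.0800   0.2575   0.1300]
  [ 0.3600   0.2600   0.5850]
(I − A)⁻¹ = adj(I−A) / det(I−A) ≈
  [   2.3088     0.5563     1.2517]
  [   0.4451     1.4325     0.7232]
  [   2.0028     1.4465     3.2545]
The output multiplier for sector j is the column-j sum of the Leontief inverse (I − A)⁻¹ = adj(I−A) / det(I−A).
Column D of adj(I−A): (0.2250, 0.1300, 0.5850); det(I−A) = 0.17975.
m_D = (0.2250 + 0.1300 + 0.5850) / 0.17975 = 0.94 / 0.17975 ≈ 5.229.

m_D = 5.229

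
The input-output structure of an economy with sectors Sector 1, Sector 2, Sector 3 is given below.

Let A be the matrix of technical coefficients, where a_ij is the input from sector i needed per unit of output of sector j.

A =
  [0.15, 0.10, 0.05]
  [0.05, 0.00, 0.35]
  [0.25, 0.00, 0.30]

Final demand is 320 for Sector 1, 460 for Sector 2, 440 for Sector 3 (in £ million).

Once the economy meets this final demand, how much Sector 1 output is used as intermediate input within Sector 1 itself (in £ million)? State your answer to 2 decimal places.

z_11 = 77.23

I − A =
  [   0.85    -0.10    -0.05]
  [  -0.05     1.00    -0.35]
  [  -0.25     0.00     0.70]
Cofactors of I−A, C_ij = (−1)^(i+j)·(minor ij) (rows/columns in the sector order above):
  C_11 = (1.00)(0.70) − (-0.35)(0.00) = 0.7000
  C_12 = −[(-0.05)(0.70) − (-0.35)(-0.25)] = 0.1225
  C_13 = (-0.05)(0.00) − (1.00)(-0.25) = 0.2500
  C_21 = −[(-0.10)(0.70) − (-0.05)(0.00)] = 0.0700
  C_22 = (0.85)(0.70) − (-0.05)(-0.25) = 0.5825
  C_23 = −[(0.85)(0.00) − (-0.10)(-0.25)] = 0.0250
  C_31 = (-0.10)(-0.35) − (-0.05)(1.00) = 0.0850
  C_32 = −[(0.85)(-0.35) − (-0.05)(-0.05)] = 0.3000
  C_33 = (0.85)(1.00) − (-0.10)(-0.05) = 0.8450
det(I−A) = Σ_j (I−A)_1j·C_1j = (0.85)(0.7000) + (-0.10)(0.1225) + (-0.05)(0.2500) = 0.57025
adj(I−A) = Cᵀ =
  [ 0.7000   0.0700   0.0850]
  [ 0.1225   0.5825   0.3000]
  [ 0.2500   0.0250   0.8450]
(I − A)⁻¹ = adj(I−A) / det(I−A) ≈
  [   1.2275     0.1228     0.1491]
  [   0.2148     1.0215     0.5261]
  [   0.4384     0.0438     1.4818]
First solve x = (I − A)⁻¹ d = adj(I−A)·d / det(I−A); in particular x_1 = (0.7000·320 + 0.0700·460 + 0.0850·440) / 0.57025 = 293.60 / 0.57025 ≈ 514.8619.
Intermediate flow from 1 to 1: z_11 = a_11 · x_1 = 0.15 × 293.60 / 0.57025 = 44.04 / 0.57025 ≈ 77.23.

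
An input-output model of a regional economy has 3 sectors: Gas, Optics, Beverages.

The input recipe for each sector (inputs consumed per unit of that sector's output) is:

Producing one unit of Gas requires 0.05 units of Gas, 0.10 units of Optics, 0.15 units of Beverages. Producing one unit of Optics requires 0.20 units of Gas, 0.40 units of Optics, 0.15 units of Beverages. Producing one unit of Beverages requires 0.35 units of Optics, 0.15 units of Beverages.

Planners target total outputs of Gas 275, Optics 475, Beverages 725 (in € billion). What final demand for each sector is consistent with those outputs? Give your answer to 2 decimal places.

I − A =
  [   0.95    -0.20     0.00]
  [  -0.10     0.60    -0.35]
  [  -0.15    -0.15     0.85]
d = (I − A) x:
  d_1 = (+0.95)·275 + (-0.20)·475 + (+0.00)·725 = 166.25
  d_2 = (-0.10)·275 + (+0.60)·475 + (-0.35)·725 = 3.75
  d_3 = (-0.15)·275 + (-0.15)·475 + (+0.85)·725 = 503.75

d_1 = 166.25, d_2 = 3.75, d_3 = 503.75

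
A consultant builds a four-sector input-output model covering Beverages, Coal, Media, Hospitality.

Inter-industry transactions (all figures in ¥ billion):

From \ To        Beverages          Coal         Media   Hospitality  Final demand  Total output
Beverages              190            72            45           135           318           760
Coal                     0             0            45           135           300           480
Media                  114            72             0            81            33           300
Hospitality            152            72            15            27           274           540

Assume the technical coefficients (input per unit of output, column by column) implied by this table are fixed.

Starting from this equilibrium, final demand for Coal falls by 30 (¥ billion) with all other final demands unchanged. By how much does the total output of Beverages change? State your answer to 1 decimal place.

Technical coefficients a_ij = z_ij / X_j:
  a_BB = 190/760 = 0.25, a_CB = 0/760 = 0.00, a_MB = 114/760 = 0.15, a_HB = 152/760 = 0.20
  a_BC = 72/480 = 0.15, a_CC = 0/480 = 0.00, a_MC = 72/480 = 0.15, a_HC = 72/480 = 0.15
  a_BM = 45/300 = 0.15, a_CM = 45/300 = 0.15, a_MM = 0/300 = 0.00, a_HM = 15/300 = 0.05
  a_BH = 135/540 = 0.25, a_CH = 135/540 = 0.25, a_MH = 81/540 = 0.15, a_HH = 27/540 = 0.05
I − A =
  [   0.75    -0.15    -0.15    -0.25]
  [   0.00     1.00    -0.15    -0.25]
  [  -0.15    -0.15     1.00    -0.15]
  [  -0.20    -0.15    -0.05     0.95]
Compute the cofactors C_ij = (−1)^(i+j)·(3×3 minor ij) of I−A; the adjugate is their transpose:
adj(I−A) = Cᵀ =
  [ 0.878375   0.205500   0.178250   0.313375]
  [ 0.077750   0.629125   0.116250   0.204375]
  [ 0.174375   0.147750   0.626875   0.183750]
  [ 0.206375   0.150375   0.088875   0.707250]
det(I−A) = Σ_j (I−A)_1j·C_1j = (0.75)(0.878375) + (-0.15)(0.077750) + (-0.15)(0.174375) + (-0.25)(0.206375) = 0.56936875
(I − A)⁻¹ = adj(I−A) / det(I−A) ≈
  [   1.5427     0.3609     0.3131     0.5504]
  [   0.1366     1.1050     0.2042     0.3590]
  [   0.3063     0.2595     1.1010     0.3227]
  [   0.3625     0.2641     0.1561     1.2422]
Δx = (I − A)⁻¹ Δd with Δd having -30 in the Coal component and 0 elsewhere.
So Δx_B = L_BC · (-30), where L_BC = adj(I−A)_BC / det(I−A) = 0.205500 / 0.56936875.
Δx_B = 0.205500 × (-30) / 0.56936875 = -6.165 / 0.56936875 ≈ -10.8.

Δx_B = -10.8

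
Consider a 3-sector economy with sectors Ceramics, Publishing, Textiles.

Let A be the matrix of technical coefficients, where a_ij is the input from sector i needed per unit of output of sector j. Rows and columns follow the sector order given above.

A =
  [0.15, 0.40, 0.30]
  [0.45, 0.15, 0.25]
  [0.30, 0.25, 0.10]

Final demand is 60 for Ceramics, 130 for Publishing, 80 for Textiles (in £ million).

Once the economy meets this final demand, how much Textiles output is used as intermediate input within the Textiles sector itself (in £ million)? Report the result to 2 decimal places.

z_TT = 36.85

I − A =
  [   0.85    -0.40    -0.30]
  [  -0.45     0.85    -0.25]
  [  -0.30    -0.25     0.90]
Cofactors of I−A, C_ij = (−1)^(i+j)·(minor ij) (rows/columns in the sector order above):
  C_11 = (0.85)(0.90) − (-0.25)(-0.25) = 0.7025
  C_12 = −[(-0.45)(0.90) − (-0.25)(-0.30)] = 0.4800
  C_13 = (-0.45)(-0.25) − (0.85)(-0.30) = 0.3675
  C_21 = −[(-0.40)(0.90) − (-0.30)(-0.25)] = 0.4350
  C_22 = (0.85)(0.90) − (-0.30)(-0.30) = 0.6750
  C_23 = −[(0.85)(-0.25) − (-0.40)(-0.30)] = 0.3325
  C_31 = (-0.40)(-0.25) − (-0.30)(0.85) = 0.3550
  C_32 = −[(0.85)(-0.25) − (-0.30)(-0.45)] = 0.3475
  C_33 = (0.85)(0.85) − (-0.40)(-0.45) = 0.5425
det(I−A) = Σ_j (I−A)_1j·C_1j = (0.85)(0.7025) + (-0.40)(0.4800) + (-0.30)(0.3675) = 0.294875
adj(I−A) = Cᵀ =
  [ 0.7025   0.4350   0.3550]
  [ 0.4800   0.6750   0.3475]
  [ 0.3675   0.3325   0.5425]
(I − A)⁻¹ = adj(I−A) / det(I−A) ≈
  [   2.3824     1.4752     1.2039]
  [   1.6278     2.2891     1.1785]
  [   1.2463     1.1276     1.8398]
First solve x = (I − A)⁻¹ d = adj(I−A)·d / det(I−A); in particular x_T = (0.3675·60 + 0.3325·130 + 0.5425·80) / 0.294875 = 108.675 / 0.294875 ≈ 368.5460.
Intermediate flow from T to T: z_TT = a_TT · x_T = 0.10 × 108.675 / 0.294875 = 10.8675 / 0.294875 ≈ 36.85.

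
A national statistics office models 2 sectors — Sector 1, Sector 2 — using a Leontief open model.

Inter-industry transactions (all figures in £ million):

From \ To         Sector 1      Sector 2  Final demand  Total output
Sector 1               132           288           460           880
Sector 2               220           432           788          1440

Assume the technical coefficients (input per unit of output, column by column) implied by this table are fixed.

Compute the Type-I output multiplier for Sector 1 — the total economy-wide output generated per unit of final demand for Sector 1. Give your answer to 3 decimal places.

m_1 = 1.743

Technical coefficients a_ij = z_ij / X_j:
  a_11 = 132/880 = 0.15, a_21 = 220/880 = 0.25
  a_12 = 288/1440 = 0.20, a_22 = 432/1440 = 0.30
I − A =
  [   0.85    -0.20]
  [  -0.25     0.70]
det(I−A) = (0.85)(0.70) − (-0.20)(-0.25) = 0.5450
adj(I−A) = [[0.70, 0.20], [0.25, 0.85]]
(I − A)⁻¹ = adj(I−A) / det(I−A) ≈
  [   1.2844     0.3670]
  [   0.4587     1.5596]
The output multiplier for sector j is the column-j sum of the Leontief inverse (I − A)⁻¹ = adj(I−A) / det(I−A).
Column 1 of adj(I−A): (0.70, 0.25); det(I−A) = 0.5450.
m_1 = (0.70 + 0.25) / 0.5450 = 0.95 / 0.5450 ≈ 1.743.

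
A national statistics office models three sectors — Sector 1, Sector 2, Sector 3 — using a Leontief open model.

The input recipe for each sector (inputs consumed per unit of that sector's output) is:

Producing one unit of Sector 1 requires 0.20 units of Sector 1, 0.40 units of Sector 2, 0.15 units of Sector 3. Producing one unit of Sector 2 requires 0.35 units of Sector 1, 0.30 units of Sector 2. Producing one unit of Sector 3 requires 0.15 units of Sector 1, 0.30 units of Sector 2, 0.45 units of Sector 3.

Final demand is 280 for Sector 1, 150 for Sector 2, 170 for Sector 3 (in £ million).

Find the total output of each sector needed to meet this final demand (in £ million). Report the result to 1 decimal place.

x_1 = 864.0, x_2 = 941.5, x_3 = 544.7

I − A =
  [   0.80    -0.35    -0.15]
  [  -0.40     0.70    -0.30]
  [  -0.15     0.00     0.55]
Cofactors of I−A, C_ij = (−1)^(i+j)·(minor ij) (rows/columns in the sector order above):
  C_11 = (0.70)(0.55) − (-0.30)(0.00) = 0.3850
  C_12 = −[(-0.40)(0.55) − (-0.30)(-0.15)] = 0.2650
  C_13 = (-0.40)(0.00) − (0.70)(-0.15) = 0.1050
  C_21 = −[(-0.35)(0.55) − (-0.15)(0.00)] = 0.1925
  C_22 = (0.80)(0.55) − (-0.15)(-0.15) = 0.4175
  C_23 = −[(0.80)(0.00) − (-0.35)(-0.15)] = 0.0525
  C_31 = (-0.35)(-0.30) − (-0.15)(0.70) = 0.2100
  C_32 = −[(0.80)(-0.30) − (-0.15)(-0.40)] = 0.3000
  C_33 = (0.80)(0.70) − (-0.35)(-0.40) = 0.4200
det(I−A) = Σ_j (I−A)_1j·C_1j = (0.80)(0.3850) + (-0.35)(0.2650) + (-0.15)(0.1050) = 0.1995
adj(I−A) = Cᵀ =
  [ 0.3850   0.1925   0.2100]
  [ 0.2650   0.4175   0.3000]
  [ 0.1050   0.0525   0.4200]
(I − A)⁻¹ = adj(I−A) / det(I−A) ≈
  [   1.9298     0.9649     1.0526]
  [   1.3283     2.0927     1.5038]
  [   0.5263     0.2632     2.1053]
x = (I − A)⁻¹ d = adj(I−A)·d / det(I−A), with det(I−A) = 0.1995:
  x_1 = (0.3850·280 + 0.1925·150 + 0.2100·170) / 0.1995 = 172.375 / 0.1995 ≈ 864.0
  x_2 = (0.2650·280 + 0.4175·150 + 0.3000·170) / 0.1995 = 187.825 / 0.1995 ≈ 941.5
  x_3 = (0.1050·280 + 0.0525·150 + 0.4200·170) / 0.1995 = 108.675 / 0.1995 ≈ 544.7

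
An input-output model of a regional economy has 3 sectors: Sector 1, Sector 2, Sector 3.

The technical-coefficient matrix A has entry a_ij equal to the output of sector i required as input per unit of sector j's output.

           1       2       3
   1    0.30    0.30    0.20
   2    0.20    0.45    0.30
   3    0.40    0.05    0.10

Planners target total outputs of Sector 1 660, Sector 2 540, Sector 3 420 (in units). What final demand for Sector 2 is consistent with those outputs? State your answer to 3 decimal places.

d_2 = 39.000

I − A =
  [   0.70    -0.30    -0.20]
  [  -0.20     0.55    -0.30]
  [  -0.40    -0.05     0.90]
d = (I − A) x:
  d_1 = (+0.70)·660 + (-0.30)·540 + (-0.20)·420 = 216.000
  d_2 = (-0.20)·660 + (+0.55)·540 + (-0.30)·420 = 39.000
  d_3 = (-0.40)·660 + (-0.05)·540 + (+0.90)·420 = 87.000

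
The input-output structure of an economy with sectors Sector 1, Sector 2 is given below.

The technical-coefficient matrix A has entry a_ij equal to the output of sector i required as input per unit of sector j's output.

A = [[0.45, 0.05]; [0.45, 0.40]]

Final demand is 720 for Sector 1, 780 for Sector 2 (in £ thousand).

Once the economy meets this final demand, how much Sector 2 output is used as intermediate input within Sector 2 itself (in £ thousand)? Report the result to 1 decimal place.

z_22 = 979.5

I − A =
  [   0.55    -0.05]
  [  -0.45     0.60]
det(I−A) = (0.55)(0.60) − (-0.05)(-0.45) = 0.3075
adj(I−A) = [[0.60, 0.05], [0.45, 0.55]]
(I − A)⁻¹ = adj(I−A) / det(I−A) ≈
  [   1.9512     0.1626]
  [   1.4634     1.7886]
First solve x = (I − A)⁻¹ d = adj(I−A)·d / det(I−A); in particular x_2 = (0.45·720 + 0.55·780) / 0.3075 = 753.00 / 0.3075 ≈ 2448.780.
Intermediate flow from 2 to 2: z_22 = a_22 · x_2 = 0.40 × 753.00 / 0.3075 = 301.20 / 0.3075 ≈ 979.5.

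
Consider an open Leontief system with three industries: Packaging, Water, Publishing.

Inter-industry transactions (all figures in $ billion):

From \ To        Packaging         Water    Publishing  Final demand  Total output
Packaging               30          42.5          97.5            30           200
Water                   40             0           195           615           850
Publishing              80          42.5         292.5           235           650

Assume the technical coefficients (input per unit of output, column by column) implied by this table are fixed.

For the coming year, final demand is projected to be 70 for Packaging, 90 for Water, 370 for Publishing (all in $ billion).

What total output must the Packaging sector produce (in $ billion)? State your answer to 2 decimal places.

x_1 = 266.27

Technical coefficients a_ij = z_ij / X_j:
  a_11 = 30/200 = 0.15, a_21 = 40/200 = 0.20, a_31 = 80/200 = 0.40
  a_12 = 42.5/850 = 0.05, a_22 = 0/850 = 0.00, a_32 = 42.5/850 = 0.05
  a_13 = 97.5/650 = 0.15, a_23 = 195/650 = 0.30, a_33 = 292.5/650 = 0.45
I − A =
  [   0.85    -0.05    -0.15]
  [  -0.20     1.00    -0.30]
  [  -0.40    -0.05     0.55]
Cofactors of I−A, C_ij = (−1)^(i+j)·(minor ij) (rows/columns in the sector order above):
  C_11 = (1.00)(0.55) − (-0.30)(-0.05) = 0.5350
  C_12 = −[(-0.20)(0.55) − (-0.30)(-0.40)] = 0.2300
  C_13 = (-0.20)(-0.05) − (1.00)(-0.40) = 0.4100
  C_21 = −[(-0.05)(0.55) − (-0.15)(-0.05)] = 0.0350
  C_22 = (0.85)(0.55) − (-0.15)(-0.40) = 0.4075
  C_23 = −[(0.85)(-0.05) − (-0.05)(-0.40)] = 0.0625
  C_31 = (-0.05)(-0.30) − (-0.15)(1.00) = 0.1650
  C_32 = −[(0.85)(-0.30) − (-0.15)(-0.20)] = 0.2850
  C_33 = (0.85)(1.00) − (-0.05)(-0.20) = 0.8400
det(I−A) = Σ_j (I−A)_1j·C_1j = (0.85)(0.5350) + (-0.05)(0.2300) + (-0.15)(0.4100) = 0.38175
adj(I−A) = Cᵀ =
  [ 0.5350   0.0350   0.1650]
  [ 0.2300   0.4075   0.2850]
  [ 0.4100   0.0625   0.8400]
(I − A)⁻¹ = adj(I−A) / det(I−A) ≈
  [   1.4014     0.0917     0.4322]
  [   0.6025     1.0675     0.7466]
  [   1.0740     0.1637     2.2004]
x = (I − A)⁻¹ d = adj(I−A)·d / det(I−A), with det(I−A) = 0.38175:
  x_1 = (0.5350·70 + 0.0350·90 + 0.1650·370) / 0.38175 = 101.65 / 0.38175 ≈ 266.27
  x_2 = (0.2300·70 + 0.4075·90 + 0.2850·370) / 0.38175 = 158.225 / 0.38175 ≈ 414.47
  x_3 = (0.4100·70 + 0.0625·90 + 0.8400·370) / 0.38175 = 345.125 / 0.38175 ≈ 904.06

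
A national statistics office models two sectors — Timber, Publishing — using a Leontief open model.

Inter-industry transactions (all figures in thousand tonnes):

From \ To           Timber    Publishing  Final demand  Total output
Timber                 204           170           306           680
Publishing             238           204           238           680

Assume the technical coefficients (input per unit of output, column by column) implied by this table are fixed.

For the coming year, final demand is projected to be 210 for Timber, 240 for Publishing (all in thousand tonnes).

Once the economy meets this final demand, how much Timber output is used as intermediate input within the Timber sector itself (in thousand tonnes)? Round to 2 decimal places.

z_TT = 154.29

Technical coefficients a_ij = z_ij / X_j:
  a_TT = 204/680 = 0.30, a_PT = 238/680 = 0.35
  a_TP = 170/680 = 0.25, a_PP = 204/680 = 0.30
I − A =
  [   0.70    -0.25]
  [  -0.35     0.70]
det(I−A) = (0.70)(0.70) − (-0.25)(-0.35) = 0.4025
adj(I−A) = [[0.70, 0.25], [0.35, 0.70]]
(I − A)⁻¹ = adj(I−A) / det(I−A) ≈
  [   1.7391     0.6211]
  [   0.8696     1.7391]
First solve x = (I − A)⁻¹ d = adj(I−A)·d / det(I−A); in particular x_T = (0.70·210 + 0.25·240) / 0.4025 = 207.00 / 0.4025 ≈ 514.2857.
Intermediate flow from T to T: z_TT = a_TT · x_T = 0.30 × 207.00 / 0.4025 = 62.10 / 0.4025 ≈ 154.29.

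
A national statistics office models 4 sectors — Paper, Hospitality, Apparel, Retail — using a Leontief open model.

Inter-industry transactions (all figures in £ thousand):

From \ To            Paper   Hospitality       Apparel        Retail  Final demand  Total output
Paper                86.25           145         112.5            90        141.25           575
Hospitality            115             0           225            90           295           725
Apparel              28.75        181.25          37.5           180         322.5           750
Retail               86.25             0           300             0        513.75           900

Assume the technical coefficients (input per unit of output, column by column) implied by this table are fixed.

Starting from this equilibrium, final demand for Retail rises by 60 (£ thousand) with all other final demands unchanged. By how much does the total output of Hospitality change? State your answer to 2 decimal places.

Technical coefficients a_ij = z_ij / X_j:
  a_PP = 86.25/575 = 0.15, a_HP = 115/575 = 0.20, a_AP = 28.75/575 = 0.05, a_RP = 86.25/575 = 0.15
  a_PH = 145/725 = 0.20, a_HH = 0/725 = 0.00, a_AH = 181.25/725 = 0.25, a_RH = 0/725 = 0.00
  a_PA = 112.5/750 = 0.15, a_HA = 225/750 = 0.30, a_AA = 37.5/750 = 0.05, a_RA = 300/750 = 0.40
  a_PR = 90/900 = 0.10, a_HR = 90/900 = 0.10, a_AR = 180/900 = 0.20, a_RR = 0/900 = 0.00
I − A =
  [   0.85    -0.20    -0.15    -0.10]
  [  -0.20     1.00    -0.30    -0.10]
  [  -0.05    -0.25     0.95    -0.20]
  [  -0.15     0.00    -0.40     1.00]
Compute the cofactors C_ij = (−1)^(i+j)·(3×3 minor ij) of I−A; the adjugate is their transpose:
adj(I−A) = Cᵀ =
  [ 0.785000   0.221500   0.258000   0.152250]
  [ 0.214250   0.711250   0.324750   0.157500]
  [ 0.133750   0.224750   0.792000   0.194250]
  [ 0.171250   0.123125   0.355500   0.687750]
det(I−A) = Σ_j (I−A)_1j·C_1j = (0.85)(0.785000) + (-0.20)(0.214250) + (-0.15)(0.133750) + (-0.10)(0.171250) = 0.5872125
(I − A)⁻¹ = adj(I−A) / det(I−A) ≈
  [   1.3368     0.3772     0.4394     0.2593]
  [   0.3649     1.2112     0.5530     0.2682]
  [   0.2278     0.3827     1.3487     0.3308]
  [   0.2916     0.2097     0.6054     1.1712]
Δx = (I − A)⁻¹ Δd with Δd having +60 in the Retail component and 0 elsewhere.
So Δx_H = L_HR · (+60), where L_HR = adj(I−A)_HR / det(I−A) = 0.157500 / 0.5872125.
Δx_H = 0.157500 × (+60) / 0.5872125 = 9.45 / 0.5872125 ≈ 16.09.

Δx_H = 16.09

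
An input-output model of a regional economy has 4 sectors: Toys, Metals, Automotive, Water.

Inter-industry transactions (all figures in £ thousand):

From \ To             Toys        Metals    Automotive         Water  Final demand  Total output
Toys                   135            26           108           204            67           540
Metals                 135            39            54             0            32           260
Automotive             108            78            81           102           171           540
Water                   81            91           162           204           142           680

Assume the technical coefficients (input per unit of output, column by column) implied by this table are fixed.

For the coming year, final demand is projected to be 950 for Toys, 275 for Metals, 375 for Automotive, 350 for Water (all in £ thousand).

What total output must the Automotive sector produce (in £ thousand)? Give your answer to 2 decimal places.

Technical coefficients a_ij = z_ij / X_j:
  a_11 = 135/540 = 0.25, a_21 = 135/540 = 0.25, a_31 = 108/540 = 0.20, a_41 = 81/540 = 0.15
  a_12 = 26/260 = 0.10, a_22 = 39/260 = 0.15, a_32 = 78/260 = 0.30, a_42 = 91/260 = 0.35
  a_13 = 108/540 = 0.20, a_23 = 54/540 = 0.10, a_33 = 81/540 = 0.15, a_43 = 162/540 = 0.30
  a_14 = 204/680 = 0.30, a_24 = 0/680 = 0.00, a_34 = 102/680 = 0.15, a_44 = 204/680 = 0.30
I − A =
  [   0.75    -0.10    -0.20    -0.30]
  [  -0.25     0.85    -0.10     0.00]
  [  -0.20    -0.30     0.85    -0.15]
  [  -0.15    -0.35    -0.30     0.70]
Compute the cofactors C_ij = (−1)^(i+j)·(3×3 minor ij) of I−A; the adjugate is their transpose:
adj(I−A) = Cᵀ =
  [ 0.441250   0.223750   0.213000   0.234750]
  [ 0.153750   0.323750   0.105500   0.088500]
  [ 0.203750   0.220625   0.364250   0.165375]
  [ 0.258750   0.304375   0.254500   0.447125]
det(I−A) = Σ_j (I−A)_1j·C_1j = (0.75)(0.441250) + (-0.10)(0.153750) + (-0.20)(0.203750) + (-0.30)(0.258750) = 0.1971875
(I − A)⁻¹ = adj(I−A) / det(I−A) ≈
  [   2.2377     1.1347     1.0802     1.1905]
  [   0.7797     1.6418     0.5350     0.4488]
  [   1.0333     1.1189     1.8472     0.8387]
  [   1.3122     1.5436     1.2906     2.2675]
x = (I − A)⁻¹ d = adj(I−A)·d / det(I−A), with det(I−A) = 0.1971875:
  x_1 = (0.441250·950 + 0.223750·275 + 0.213000·375 + 0.234750·350) / 0.1971875 = 642.75625 / 0.1971875 ≈ 3259.62
  x_2 = (0.153750·950 + 0.323750·275 + 0.105500·375 + 0.088500·350) / 0.1971875 = 305.63125 / 0.1971875 ≈ 1549.95
  x_3 = (0.203750·950 + 0.220625·275 + 0.364250·375 + 0.165375·350) / 0.1971875 = 448.709375 / 0.1971875 ≈ 2275.55
  x_4 = (0.258750·950 + 0.304375·275 + 0.254500·375 + 0.447125·350) / 0.1971875 = 581.446875 / 0.1971875 ≈ 2948.70

x_3 = 2275.55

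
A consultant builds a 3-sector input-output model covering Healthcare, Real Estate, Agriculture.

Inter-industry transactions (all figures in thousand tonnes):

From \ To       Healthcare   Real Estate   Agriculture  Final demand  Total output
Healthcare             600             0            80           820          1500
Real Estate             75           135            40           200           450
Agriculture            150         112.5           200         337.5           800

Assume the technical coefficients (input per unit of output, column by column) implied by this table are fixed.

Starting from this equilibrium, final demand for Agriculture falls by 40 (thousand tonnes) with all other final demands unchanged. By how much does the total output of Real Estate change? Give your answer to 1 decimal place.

Technical coefficients a_ij = z_ij / X_j:
  a_11 = 600/1500 = 0.40, a_21 = 75/1500 = 0.05, a_31 = 150/1500 = 0.10
  a_12 = 0/450 = 0.00, a_22 = 135/450 = 0.30, a_32 = 112.5/450 = 0.25
  a_13 = 80/800 = 0.10, a_23 = 40/800 = 0.05, a_33 = 200/800 = 0.25
I − A =
  [   0.60     0.00    -0.10]
  [  -0.05     0.70    -0.05]
  [  -0.10    -0.25     0.75]
Cofactors of I−A, C_ij = (−1)^(i+j)·(minor ij) (rows/columns in the sector order above):
  C_11 = (0.70)(0.75) − (-0.05)(-0.25) = 0.5125
  C_12 = −[(-0.05)(0.75) − (-0.05)(-0.10)] = 0.0425
  C_13 = (-0.05)(-0.25) − (0.70)(-0.10) = 0.0825
  C_21 = −[(0.00)(0.75) − (-0.10)(-0.25)] = 0.0250
  C_22 = (0.60)(0.75) − (-0.10)(-0.10) = 0.4400
  C_23 = −[(0.60)(-0.25) − (0.00)(-0.10)] = 0.1500
  C_31 = (0.00)(-0.05) − (-0.10)(0.70) = 0.0700
  C_32 = −[(0.60)(-0.05) − (-0.10)(-0.05)] = 0.0350
  C_33 = (0.60)(0.70) − (0.00)(-0.05) = 0.4200
det(I−A) = Σ_j (I−A)_1j·C_1j = (0.60)(0.5125) + (0.00)(0.0425) + (-0.10)(0.0825) = 0.29925
adj(I−A) = Cᵀ =
  [ 0.5125   0.0250   0.0700]
  [ 0.0425   0.4400   0.0350]
  [ 0.0825   0.1500   0.4200]
(I − A)⁻¹ = adj(I−A) / det(I−A) ≈
  [   1.7126     0.0835     0.2339]
  [   0.1420     1.4703     0.1170]
  [   0.2757     0.5013     1.4035]
Δx = (I − A)⁻¹ Δd with Δd having -40 in the Agriculture component and 0 elsewhere.
So Δx_2 = L_23 · (-40), where L_23 = adj(I−A)_23 / det(I−A) = 0.0350 / 0.29925.
Δx_2 = 0.0350 × (-40) / 0.29925 = -1.40 / 0.29925 ≈ -4.7.

Δx_2 = -4.7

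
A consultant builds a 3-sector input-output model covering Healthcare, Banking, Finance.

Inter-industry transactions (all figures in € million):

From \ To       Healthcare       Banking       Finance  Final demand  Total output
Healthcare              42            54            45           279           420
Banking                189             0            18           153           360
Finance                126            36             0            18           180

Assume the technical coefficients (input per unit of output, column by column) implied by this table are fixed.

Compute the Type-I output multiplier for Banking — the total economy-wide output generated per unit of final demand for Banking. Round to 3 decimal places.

m_B = 1.549

Technical coefficients a_ij = z_ij / X_j:
  a_HH = 42/420 = 0.10, a_BH = 189/420 = 0.45, a_FH = 126/420 = 0.30
  a_HB = 54/360 = 0.15, a_BB = 0/360 = 0.00, a_FB = 36/360 = 0.10
  a_HF = 45/180 = 0.25, a_BF = 18/180 = 0.10, a_FF = 0/180 = 0.00
I − A =
  [   0.90    -0.15    -0.25]
  [  -0.45     1.00    -0.10]
  [  -0.30    -0.10     1.00]
Cofactors of I−A, C_ij = (−1)^(i+j)·(minor ij) (rows/columns in the sector order above):
  C_11 = (1.00)(1.00) − (-0.10)(-0.10) = 0.9900
  C_12 = −[(-0.45)(1.00) − (-0.10)(-0.30)] = 0.4800
  C_13 = (-0.45)(-0.10) − (1.00)(-0.30) = 0.3450
  C_21 = −[(-0.15)(1.00) − (-0.25)(-0.10)] = 0.1750
  C_22 = (0.90)(1.00) − (-0.25)(-0.30) = 0.8250
  C_23 = −[(0.90)(-0.10) − (-0.15)(-0.30)] = 0.1350
  C_31 = (-0.15)(-0.10) − (-0.25)(1.00) = 0.2650
  C_32 = −[(0.90)(-0.10) − (-0.25)(-0.45)] = 0.2025
  C_33 = (0.90)(1.00) − (-0.15)(-0.45) = 0.8325
det(I−A) = Σ_j (I−A)_1j·C_1j = (0.90)(0.9900) + (-0.15)(0.4800) + (-0.25)(0.3450) = 0.73275
adj(I−A) = Cᵀ =
  [ 0.9900   0.1750   0.2650]
  [ 0.4800   0.8250   0.2025]
  [ 0.3450   0.1350   0.8325]
(I − A)⁻¹ = adj(I−A) / det(I−A) ≈
  [   1.3511     0.2388     0.3617]
  [   0.6551     1.1259     0.2764]
  [   0.4708     0.1842     1.1361]
The output multiplier for sector j is the column-j sum of the Leontief inverse (I − A)⁻¹ = adj(I−A) / det(I−A).
Column B of adj(I−A): (0.1750, 0.8250, 0.1350); det(I−A) = 0.73275.
m_B = (0.1750 + 0.8250 + 0.1350) / 0.73275 = 1.135 / 0.73275 ≈ 1.549.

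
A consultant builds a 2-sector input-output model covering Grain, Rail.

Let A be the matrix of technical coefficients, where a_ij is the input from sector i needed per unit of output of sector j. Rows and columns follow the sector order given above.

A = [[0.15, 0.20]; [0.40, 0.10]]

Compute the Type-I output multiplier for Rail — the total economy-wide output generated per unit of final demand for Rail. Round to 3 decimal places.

I − A =
  [   0.85    -0.20]
  [  -0.40     0.90]
det(I−A) = (0.85)(0.90) − (-0.20)(-0.40) = 0.6850
adj(I−A) = [[0.90, 0.20], [0.40, 0.85]]
(I − A)⁻¹ = adj(I−A) / det(I−A) ≈
  [   1.3139     0.2920]
  [   0.5839     1.2409]
The output multiplier for sector j is the column-j sum of the Leontief inverse (I − A)⁻¹ = adj(I−A) / det(I−A).
Column 2 of adj(I−A): (0.20, 0.85); det(I−A) = 0.6850.
m_2 = (0.20 + 0.85) / 0.6850 = 1.05 / 0.6850 ≈ 1.533.

m_2 = 1.533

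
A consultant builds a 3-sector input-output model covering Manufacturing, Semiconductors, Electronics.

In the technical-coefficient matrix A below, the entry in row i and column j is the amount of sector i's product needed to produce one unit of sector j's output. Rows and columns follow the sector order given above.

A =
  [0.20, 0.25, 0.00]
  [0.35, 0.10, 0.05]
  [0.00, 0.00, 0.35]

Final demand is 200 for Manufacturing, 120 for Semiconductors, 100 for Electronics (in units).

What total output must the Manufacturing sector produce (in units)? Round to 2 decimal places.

x_M = 335.06

I − A =
  [   0.80    -0.25     0.00]
  [  -0.35     0.90    -0.05]
  [   0.00     0.00     0.65]
Cofactors of I−A, C_ij = (−1)^(i+j)·(minor ij) (rows/columns in the sector order above):
  C_11 = (0.90)(0.65) − (-0.05)(0.00) = 0.5850
  C_12 = −[(-0.35)(0.65) − (-0.05)(0.00)] = 0.2275
  C_13 = (-0.35)(0.00) − (0.90)(0.00) = 0.0000
  C_21 = −[(-0.25)(0.65) − (0.00)(0.00)] = 0.1625
  C_22 = (0.80)(0.65) − (0.00)(0.00) = 0.5200
  C_23 = −[(0.80)(0.00) − (-0.25)(0.00)] = 0.0000
  C_31 = (-0.25)(-0.05) − (0.00)(0.90) = 0.0125
  C_32 = −[(0.80)(-0.05) − (0.00)(-0.35)] = 0.0400
  C_33 = (0.80)(0.90) − (-0.25)(-0.35) = 0.6325
det(I−A) = Σ_j (I−A)_1j·C_1j = (0.80)(0.5850) + (-0.25)(0.2275) + (0.00)(0.0000) = 0.411125
adj(I−A) = Cᵀ =
  [ 0.5850   0.1625   0.0125]
  [ 0.2275   0.5200   0.0400]
  [ 0.0000   0.0000   0.6325]
(I − A)⁻¹ = adj(I−A) / det(I−A) ≈
  [   1.4229     0.3953     0.0304]
  [   0.5534     1.2648     0.0973]
  [   0.0000     0.0000     1.5385]
x = (I − A)⁻¹ d = adj(I−A)·d / det(I−A), with det(I−A) = 0.411125:
  x_M = (0.5850·200 + 0.1625·120 + 0.0125·100) / 0.411125 = 137.75 / 0.411125 ≈ 335.06
  x_S = (0.2275·200 + 0.5200·120 + 0.0400·100) / 0.411125 = 111.90 / 0.411125 ≈ 272.18
  x_E = (0.0000·200 + 0.0000·120 + 0.6325·100) / 0.411125 = 63.25 / 0.411125 ≈ 153.85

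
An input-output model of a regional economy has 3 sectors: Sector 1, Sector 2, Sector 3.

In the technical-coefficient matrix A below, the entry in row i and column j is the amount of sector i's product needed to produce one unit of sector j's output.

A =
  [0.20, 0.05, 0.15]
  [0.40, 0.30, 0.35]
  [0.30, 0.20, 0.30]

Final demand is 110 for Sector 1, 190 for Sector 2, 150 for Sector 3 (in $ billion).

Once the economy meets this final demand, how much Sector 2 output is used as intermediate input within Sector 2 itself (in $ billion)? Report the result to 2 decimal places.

I − A =
  [   0.80    -0.05    -0.15]
  [  -0.40     0.70    -0.35]
  [  -0.30    -0.20     0.70]
Cofactors of I−A, C_ij = (−1)^(i+j)·(minor ij) (rows/columns in the sector order above):
  C_11 = (0.70)(0.70) − (-0.35)(-0.20) = 0.4200
  C_12 = −[(-0.40)(0.70) − (-0.35)(-0.30)] = 0.3850
  C_13 = (-0.40)(-0.20) − (0.70)(-0.30) = 0.2900
  C_21 = −[(-0.05)(0.70) − (-0.15)(-0.20)] = 0.0650
  C_22 = (0.80)(0.70) − (-0.15)(-0.30) = 0.5150
  C_23 = −[(0.80)(-0.20) − (-0.05)(-0.30)] = 0.1750
  C_31 = (-0.05)(-0.35) − (-0.15)(0.70) = 0.1225
  C_32 = −[(0.80)(-0.35) − (-0.15)(-0.40)] = 0.3400
  C_33 = (0.80)(0.70) − (-0.05)(-0.40) = 0.5400
det(I−A) = Σ_j (I−A)_1j·C_1j = (0.80)(0.4200) + (-0.05)(0.3850) + (-0.15)(0.2900) = 0.27325
adj(I−A) = Cᵀ =
  [ 0.4200   0.0650   0.1225]
  [ 0.3850   0.5150   0.3400]
  [ 0.2900   0.1750   0.5400]
(I − A)⁻¹ = adj(I−A) / det(I−A) ≈
  [   1.5371     0.2379     0.4483]
  [   1.4090     1.8847     1.2443]
  [   1.0613     0.6404     1.9762]
First solve x = (I − A)⁻¹ d = adj(I−A)·d / det(I−A); in particular x_2 = (0.3850·110 + 0.5150·190 + 0.3400·150) / 0.27325 = 191.20 / 0.27325 ≈ 699.7255.
Intermediate flow from 2 to 2: z_22 = a_22 · x_2 = 0.30 × 191.20 / 0.27325 = 57.36 / 0.27325 ≈ 209.92.

z_22 = 209.92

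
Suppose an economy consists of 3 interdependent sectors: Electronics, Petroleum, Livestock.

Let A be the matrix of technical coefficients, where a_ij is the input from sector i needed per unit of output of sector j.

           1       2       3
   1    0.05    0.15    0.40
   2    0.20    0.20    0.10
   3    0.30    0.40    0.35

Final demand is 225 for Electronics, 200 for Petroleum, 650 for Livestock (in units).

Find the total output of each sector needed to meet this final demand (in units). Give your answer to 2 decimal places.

I − A =
  [   0.95    -0.15    -0.40]
  [  -0.20     0.80    -0.10]
  [  -0.30    -0.40     0.65]
Cofactors of I−A, C_ij = (−1)^(i+j)·(minor ij) (rows/columns in the sector order above):
  C_11 = (0.80)(0.65) − (-0.10)(-0.40) = 0.4800
  C_12 = −[(-0.20)(0.65) − (-0.10)(-0.30)] = 0.1600
  C_13 = (-0.20)(-0.40) − (0.80)(-0.30) = 0.3200
  C_21 = −[(-0.15)(0.65) − (-0.40)(-0.40)] = 0.2575
  C_22 = (0.95)(0.65) − (-0.40)(-0.30) = 0.4975
  C_23 = −[(0.95)(-0.40) − (-0.15)(-0.30)] = 0.4250
  C_31 = (-0.15)(-0.10) − (-0.40)(0.80) = 0.3350
  C_32 = −[(0.95)(-0.10) − (-0.40)(-0.20)] = 0.1750
  C_33 = (0.95)(0.80) − (-0.15)(-0.20) = 0.7300
det(I−A) = Σ_j (I−A)_1j·C_1j = (0.95)(0.4800) + (-0.15)(0.1600) + (-0.40)(0.3200) = 0.3040
adj(I−A) = Cᵀ =
  [ 0.4800   0.2575   0.3350]
  [ 0.1600   0.4975   0.1750]
  [ 0.3200   0.4250   0.7300]
(I − A)⁻¹ = adj(I−A) / det(I−A) ≈
  [   1.5789     0.8470     1.1020]
  [   0.5263     1.6365     0.5757]
  [   1.0526     1.3980     2.4013]
x = (I − A)⁻¹ d = adj(I−A)·d / det(I−A), with det(I−A) = 0.3040:
  x_1 = (0.4800·225 + 0.2575·200 + 0.3350·650) / 0.3040 = 377.25 / 0.3040 ≈ 1240.95
  x_2 = (0.1600·225 + 0.4975·200 + 0.1750·650) / 0.3040 = 249.25 / 0.3040 ≈ 819.90
  x_3 = (0.3200·225 + 0.4250·200 + 0.7300·650) / 0.3040 = 631.50 / 0.3040 ≈ 2077.30

x_1 = 1240.95, x_2 = 819.90, x_3 = 2077.30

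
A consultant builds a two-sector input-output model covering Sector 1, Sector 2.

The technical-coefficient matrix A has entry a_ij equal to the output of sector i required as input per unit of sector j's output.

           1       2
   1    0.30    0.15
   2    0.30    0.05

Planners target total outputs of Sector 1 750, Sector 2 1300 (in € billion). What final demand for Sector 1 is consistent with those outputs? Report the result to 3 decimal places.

I − A =
  [   0.70    -0.15]
  [  -0.30     0.95]
d = (I − A) x:
  d_1 = (+0.70)·750 + (-0.15)·1300 = 330.000
  d_2 = (-0.30)·750 + (+0.95)·1300 = 1010.000

d_1 = 330.000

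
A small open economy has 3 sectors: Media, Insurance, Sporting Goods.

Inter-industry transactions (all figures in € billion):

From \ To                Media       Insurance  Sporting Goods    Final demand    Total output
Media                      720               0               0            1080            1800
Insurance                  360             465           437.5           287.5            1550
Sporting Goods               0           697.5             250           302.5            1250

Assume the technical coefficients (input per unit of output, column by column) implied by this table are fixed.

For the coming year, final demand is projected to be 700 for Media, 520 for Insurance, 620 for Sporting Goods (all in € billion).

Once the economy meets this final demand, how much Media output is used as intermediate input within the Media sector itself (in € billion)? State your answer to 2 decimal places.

Technical coefficients a_ij = z_ij / X_j:
  a_11 = 720/1800 = 0.40, a_21 = 360/1800 = 0.20, a_31 = 0/1800 = 0.00
  a_12 = 0/1550 = 0.00, a_22 = 465/1550 = 0.30, a_32 = 697.5/1550 = 0.45
  a_13 = 0/1250 = 0.00, a_23 = 437.5/1250 = 0.35, a_33 = 250/1250 = 0.20
I − A =
  [   0.60     0.00     0.00]
  [  -0.20     0.70    -0.35]
  [   0.00    -0.45     0.80]
Cofactors of I−A, C_ij = (−1)^(i+j)·(minor ij) (rows/columns in the sector order above):
  C_11 = (0.70)(0.80) − (-0.35)(-0.45) = 0.4025
  C_12 = −[(-0.20)(0.80) − (-0.35)(0.00)] = 0.1600
  C_13 = (-0.20)(-0.45) − (0.70)(0.00) = 0.0900
  C_21 = −[(0.00)(0.80) − (0.00)(-0.45)] = 0.0000
  C_22 = (0.60)(0.80) − (0.00)(0.00) = 0.4800
  C_23 = −[(0.60)(-0.45) − (0.00)(0.00)] = 0.2700
  C_31 = (0.00)(-0.35) − (0.00)(0.70) = 0.0000
  C_32 = −[(0.60)(-0.35) − (0.00)(-0.20)] = 0.2100
  C_33 = (0.60)(0.70) − (0.00)(-0.20) = 0.4200
det(I−A) = Σ_j (I−A)_1j·C_1j = (0.60)(0.4025) + (0.00)(0.1600) + (0.00)(0.0900) = 0.2415
adj(I−A) = Cᵀ =
  [ 0.4025   0.0000   0.0000]
  [ 0.1600   0.4800   0.2100]
  [ 0.0900   0.2700   0.4200]
(I − A)⁻¹ = adj(I−A) / det(I−A) ≈
  [   1.6667     0.0000     0.0000]
  [   0.6625     1.9876     0.8696]
  [   0.3727     1.1180     1.7391]
First solve x = (I − A)⁻¹ d = adj(I−A)·d / det(I−A); in particular x_1 = (0.4025·700 + 0.0000·520 + 0.0000·620) / 0.2415 = 281.75 / 0.2415 ≈ 1166.6667.
Intermediate flow from 1 to 1: z_11 = a_11 · x_1 = 0.40 × 281.75 / 0.2415 = 112.70 / 0.2415 ≈ 466.67.

z_11 = 466.67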